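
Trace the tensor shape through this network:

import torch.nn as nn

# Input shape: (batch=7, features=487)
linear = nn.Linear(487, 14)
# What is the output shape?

Input shape: (7, 487)
Output shape: (7, 14)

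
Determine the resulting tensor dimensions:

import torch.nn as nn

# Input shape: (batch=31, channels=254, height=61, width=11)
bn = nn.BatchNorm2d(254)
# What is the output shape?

Input shape: (31, 254, 61, 11)
Output shape: (31, 254, 61, 11)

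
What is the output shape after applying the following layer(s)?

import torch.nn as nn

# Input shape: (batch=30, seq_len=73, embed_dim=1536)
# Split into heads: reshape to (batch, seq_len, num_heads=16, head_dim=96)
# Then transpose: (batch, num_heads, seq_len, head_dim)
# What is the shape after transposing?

Input shape: (30, 73, 1536)
  -> after reshape: (30, 73, 16, 96)
Output shape: (30, 16, 73, 96)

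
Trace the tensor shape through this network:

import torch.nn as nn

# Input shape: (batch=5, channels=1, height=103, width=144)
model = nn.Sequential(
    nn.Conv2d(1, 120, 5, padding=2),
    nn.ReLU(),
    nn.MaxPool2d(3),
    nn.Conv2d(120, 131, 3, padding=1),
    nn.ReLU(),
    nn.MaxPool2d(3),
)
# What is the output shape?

Input shape: (5, 1, 103, 144)
  -> after first Conv2d: (5, 120, 103, 144)
  -> after first MaxPool2d: (5, 120, 34, 48)
  -> after second Conv2d: (5, 131, 34, 48)
Output shape: (5, 131, 11, 16)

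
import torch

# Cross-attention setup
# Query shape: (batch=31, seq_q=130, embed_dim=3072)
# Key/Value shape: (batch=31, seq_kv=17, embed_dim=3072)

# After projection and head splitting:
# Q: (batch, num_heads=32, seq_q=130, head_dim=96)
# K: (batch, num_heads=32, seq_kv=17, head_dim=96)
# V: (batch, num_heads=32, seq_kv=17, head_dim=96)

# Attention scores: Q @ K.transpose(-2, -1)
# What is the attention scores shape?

Input shape: (31, 130, 3072)
Output shape: (31, 32, 130, 17)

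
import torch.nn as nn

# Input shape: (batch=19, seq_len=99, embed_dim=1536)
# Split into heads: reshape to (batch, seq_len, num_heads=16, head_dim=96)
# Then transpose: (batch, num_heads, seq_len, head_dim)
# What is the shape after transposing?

Input shape: (19, 99, 1536)
  -> after reshape: (19, 99, 16, 96)
Output shape: (19, 16, 99, 96)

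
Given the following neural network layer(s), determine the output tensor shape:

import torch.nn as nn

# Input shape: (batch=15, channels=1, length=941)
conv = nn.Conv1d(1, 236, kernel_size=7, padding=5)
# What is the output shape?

Input shape: (15, 1, 941)
Output shape: (15, 236, 945)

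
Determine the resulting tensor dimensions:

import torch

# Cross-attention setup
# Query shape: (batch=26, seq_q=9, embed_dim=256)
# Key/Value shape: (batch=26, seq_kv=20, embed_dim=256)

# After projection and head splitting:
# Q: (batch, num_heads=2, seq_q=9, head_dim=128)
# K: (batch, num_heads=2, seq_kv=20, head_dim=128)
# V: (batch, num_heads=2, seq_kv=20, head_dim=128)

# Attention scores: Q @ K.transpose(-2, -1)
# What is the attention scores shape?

Input shape: (26, 9, 256)
Output shape: (26, 2, 9, 20)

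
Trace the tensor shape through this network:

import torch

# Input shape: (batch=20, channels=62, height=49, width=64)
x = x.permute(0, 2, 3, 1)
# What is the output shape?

Input shape: (20, 62, 49, 64)
Output shape: (20, 49, 64, 62)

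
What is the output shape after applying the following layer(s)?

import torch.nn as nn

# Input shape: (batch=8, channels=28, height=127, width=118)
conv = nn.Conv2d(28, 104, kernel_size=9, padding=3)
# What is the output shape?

Input shape: (8, 28, 127, 118)
Output shape: (8, 104, 125, 116)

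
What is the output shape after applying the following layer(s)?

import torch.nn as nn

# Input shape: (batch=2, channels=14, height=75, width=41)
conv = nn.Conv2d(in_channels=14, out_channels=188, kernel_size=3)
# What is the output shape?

Input shape: (2, 14, 75, 41)
Output shape: (2, 188, 73, 39)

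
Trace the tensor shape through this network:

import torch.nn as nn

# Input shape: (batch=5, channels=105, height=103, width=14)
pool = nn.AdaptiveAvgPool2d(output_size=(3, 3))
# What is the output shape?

Input shape: (5, 105, 103, 14)
Output shape: (5, 105, 3, 3)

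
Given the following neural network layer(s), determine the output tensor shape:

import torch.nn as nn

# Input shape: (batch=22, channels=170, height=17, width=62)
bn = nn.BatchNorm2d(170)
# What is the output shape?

Input shape: (22, 170, 17, 62)
Output shape: (22, 170, 17, 62)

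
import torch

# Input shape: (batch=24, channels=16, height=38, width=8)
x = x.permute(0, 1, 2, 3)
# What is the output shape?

Input shape: (24, 16, 38, 8)
Output shape: (24, 16, 38, 8)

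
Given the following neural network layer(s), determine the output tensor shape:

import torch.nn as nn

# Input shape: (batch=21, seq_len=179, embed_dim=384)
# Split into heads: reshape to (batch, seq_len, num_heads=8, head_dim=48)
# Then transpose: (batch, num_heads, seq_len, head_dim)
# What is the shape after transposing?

Input shape: (21, 179, 384)
  -> after reshape: (21, 179, 8, 48)
Output shape: (21, 8, 179, 48)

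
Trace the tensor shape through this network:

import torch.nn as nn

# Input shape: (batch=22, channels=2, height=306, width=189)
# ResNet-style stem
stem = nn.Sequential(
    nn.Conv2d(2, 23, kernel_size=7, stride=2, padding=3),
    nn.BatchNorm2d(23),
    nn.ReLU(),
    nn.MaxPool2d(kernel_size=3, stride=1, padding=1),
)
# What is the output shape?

Input shape: (22, 2, 306, 189)
  -> after Conv2d 7x7 stride=2: (22, 23, 153, 95)
Output shape: (22, 23, 153, 95)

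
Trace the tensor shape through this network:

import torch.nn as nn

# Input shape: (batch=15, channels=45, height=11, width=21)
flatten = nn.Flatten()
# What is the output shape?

Input shape: (15, 45, 11, 21)
Output shape: (15, 10395)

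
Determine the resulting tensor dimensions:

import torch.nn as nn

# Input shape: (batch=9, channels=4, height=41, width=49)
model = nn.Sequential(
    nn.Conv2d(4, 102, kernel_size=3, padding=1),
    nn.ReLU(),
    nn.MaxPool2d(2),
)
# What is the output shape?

Input shape: (9, 4, 41, 49)
  -> after Conv2d: (9, 102, 41, 49)
  -> after ReLU: (9, 102, 41, 49)
Output shape: (9, 102, 20, 24)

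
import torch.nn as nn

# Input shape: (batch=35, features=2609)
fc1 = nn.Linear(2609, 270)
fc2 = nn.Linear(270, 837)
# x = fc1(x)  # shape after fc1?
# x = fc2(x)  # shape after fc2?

Input shape: (35, 2609)
  -> after fc1: (35, 270)
Output shape: (35, 837)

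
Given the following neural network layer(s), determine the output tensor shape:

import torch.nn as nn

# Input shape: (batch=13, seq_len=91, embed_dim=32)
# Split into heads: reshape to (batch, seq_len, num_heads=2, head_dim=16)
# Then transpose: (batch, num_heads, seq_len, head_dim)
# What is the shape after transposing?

Input shape: (13, 91, 32)
  -> after reshape: (13, 91, 2, 16)
Output shape: (13, 2, 91, 16)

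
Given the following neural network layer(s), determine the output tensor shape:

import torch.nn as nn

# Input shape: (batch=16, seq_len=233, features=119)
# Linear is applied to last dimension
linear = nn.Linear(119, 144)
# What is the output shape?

Input shape: (16, 233, 119)
Output shape: (16, 233, 144)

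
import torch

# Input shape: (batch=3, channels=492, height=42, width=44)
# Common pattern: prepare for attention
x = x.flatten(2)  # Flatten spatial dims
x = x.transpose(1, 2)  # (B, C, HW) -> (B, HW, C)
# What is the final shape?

Input shape: (3, 492, 42, 44)
  -> after flatten(2): (3, 492, 1848)
Output shape: (3, 1848, 492)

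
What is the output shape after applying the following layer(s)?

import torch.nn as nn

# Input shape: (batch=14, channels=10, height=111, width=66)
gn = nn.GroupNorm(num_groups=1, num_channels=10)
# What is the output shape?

Input shape: (14, 10, 111, 66)
Output shape: (14, 10, 111, 66)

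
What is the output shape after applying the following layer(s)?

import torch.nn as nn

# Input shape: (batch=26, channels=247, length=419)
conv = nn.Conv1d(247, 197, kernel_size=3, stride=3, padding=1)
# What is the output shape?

Input shape: (26, 247, 419)
Output shape: (26, 197, 140)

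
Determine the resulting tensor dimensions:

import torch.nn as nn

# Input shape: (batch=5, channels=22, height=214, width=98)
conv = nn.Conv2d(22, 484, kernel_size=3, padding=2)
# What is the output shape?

Input shape: (5, 22, 214, 98)
Output shape: (5, 484, 216, 100)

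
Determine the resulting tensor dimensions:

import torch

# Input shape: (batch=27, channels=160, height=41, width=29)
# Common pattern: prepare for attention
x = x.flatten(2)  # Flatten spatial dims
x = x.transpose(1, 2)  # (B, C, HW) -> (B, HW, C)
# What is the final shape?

Input shape: (27, 160, 41, 29)
  -> after flatten(2): (27, 160, 1189)
Output shape: (27, 1189, 160)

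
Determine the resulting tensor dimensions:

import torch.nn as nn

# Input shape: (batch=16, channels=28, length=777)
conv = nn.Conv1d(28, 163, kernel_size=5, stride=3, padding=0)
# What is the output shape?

Input shape: (16, 28, 777)
Output shape: (16, 163, 258)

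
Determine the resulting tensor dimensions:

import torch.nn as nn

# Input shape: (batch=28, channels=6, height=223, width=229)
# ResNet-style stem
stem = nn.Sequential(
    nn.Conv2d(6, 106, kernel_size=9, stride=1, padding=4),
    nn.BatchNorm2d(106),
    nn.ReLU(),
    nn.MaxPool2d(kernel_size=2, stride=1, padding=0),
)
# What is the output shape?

Input shape: (28, 6, 223, 229)
  -> after Conv2d 9x9 stride=1: (28, 106, 223, 229)
Output shape: (28, 106, 222, 228)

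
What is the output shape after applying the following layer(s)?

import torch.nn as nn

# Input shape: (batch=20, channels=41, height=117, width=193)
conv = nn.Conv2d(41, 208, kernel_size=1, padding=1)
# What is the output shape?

Input shape: (20, 41, 117, 193)
Output shape: (20, 208, 119, 195)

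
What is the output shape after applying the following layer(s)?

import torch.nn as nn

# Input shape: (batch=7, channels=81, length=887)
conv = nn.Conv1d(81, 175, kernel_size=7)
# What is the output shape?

Input shape: (7, 81, 887)
Output shape: (7, 175, 881)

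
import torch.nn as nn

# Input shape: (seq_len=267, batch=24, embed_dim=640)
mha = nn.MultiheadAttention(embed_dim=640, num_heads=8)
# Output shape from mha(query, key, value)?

Input shape: (267, 24, 640)
Output shape: (267, 24, 640)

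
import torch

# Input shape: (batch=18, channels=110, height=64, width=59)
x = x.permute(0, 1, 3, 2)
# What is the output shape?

Input shape: (18, 110, 64, 59)
Output shape: (18, 110, 59, 64)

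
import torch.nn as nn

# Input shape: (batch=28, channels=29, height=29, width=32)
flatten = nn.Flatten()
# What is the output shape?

Input shape: (28, 29, 29, 32)
Output shape: (28, 26912)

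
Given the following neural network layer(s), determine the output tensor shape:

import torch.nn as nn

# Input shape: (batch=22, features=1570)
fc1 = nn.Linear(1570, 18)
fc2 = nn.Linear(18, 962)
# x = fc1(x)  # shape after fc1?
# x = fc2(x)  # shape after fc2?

Input shape: (22, 1570)
  -> after fc1: (22, 18)
Output shape: (22, 962)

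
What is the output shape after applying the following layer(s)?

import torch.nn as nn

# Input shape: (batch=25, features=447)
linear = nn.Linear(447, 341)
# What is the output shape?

Input shape: (25, 447)
Output shape: (25, 341)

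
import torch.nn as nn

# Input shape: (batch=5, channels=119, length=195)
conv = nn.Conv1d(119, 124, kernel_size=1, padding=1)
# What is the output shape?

Input shape: (5, 119, 195)
Output shape: (5, 124, 197)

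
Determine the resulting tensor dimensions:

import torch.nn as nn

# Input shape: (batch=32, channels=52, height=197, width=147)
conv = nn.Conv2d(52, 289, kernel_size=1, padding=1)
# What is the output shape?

Input shape: (32, 52, 197, 147)
Output shape: (32, 289, 199, 149)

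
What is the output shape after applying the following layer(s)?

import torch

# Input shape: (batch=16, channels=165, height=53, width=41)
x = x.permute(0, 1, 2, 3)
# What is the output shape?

Input shape: (16, 165, 53, 41)
Output shape: (16, 165, 53, 41)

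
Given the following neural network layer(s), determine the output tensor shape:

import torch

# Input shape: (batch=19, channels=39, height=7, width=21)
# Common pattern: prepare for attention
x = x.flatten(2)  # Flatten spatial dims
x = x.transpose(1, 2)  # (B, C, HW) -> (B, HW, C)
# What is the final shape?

Input shape: (19, 39, 7, 21)
  -> after flatten(2): (19, 39, 147)
Output shape: (19, 147, 39)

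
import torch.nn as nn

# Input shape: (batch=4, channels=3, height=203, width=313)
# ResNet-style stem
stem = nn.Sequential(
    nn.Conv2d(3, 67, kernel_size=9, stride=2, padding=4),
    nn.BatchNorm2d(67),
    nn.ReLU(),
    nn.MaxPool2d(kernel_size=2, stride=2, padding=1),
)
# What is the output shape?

Input shape: (4, 3, 203, 313)
  -> after Conv2d 9x9 stride=2: (4, 67, 102, 157)
Output shape: (4, 67, 52, 79)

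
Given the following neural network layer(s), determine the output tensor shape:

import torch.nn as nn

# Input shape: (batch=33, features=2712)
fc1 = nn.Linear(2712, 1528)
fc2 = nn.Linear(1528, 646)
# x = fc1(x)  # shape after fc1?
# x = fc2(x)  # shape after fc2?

Input shape: (33, 2712)
  -> after fc1: (33, 1528)
Output shape: (33, 646)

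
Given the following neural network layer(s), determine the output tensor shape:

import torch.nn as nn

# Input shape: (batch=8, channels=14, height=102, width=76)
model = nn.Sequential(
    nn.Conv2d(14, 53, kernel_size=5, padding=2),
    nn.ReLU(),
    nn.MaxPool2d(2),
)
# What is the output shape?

Input shape: (8, 14, 102, 76)
  -> after Conv2d: (8, 53, 102, 76)
  -> after ReLU: (8, 53, 102, 76)
Output shape: (8, 53, 51, 38)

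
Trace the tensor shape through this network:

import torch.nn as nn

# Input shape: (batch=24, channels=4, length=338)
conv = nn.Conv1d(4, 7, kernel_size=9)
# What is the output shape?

Input shape: (24, 4, 338)
Output shape: (24, 7, 330)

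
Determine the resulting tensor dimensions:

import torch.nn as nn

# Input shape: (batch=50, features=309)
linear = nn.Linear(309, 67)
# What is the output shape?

Input shape: (50, 309)
Output shape: (50, 67)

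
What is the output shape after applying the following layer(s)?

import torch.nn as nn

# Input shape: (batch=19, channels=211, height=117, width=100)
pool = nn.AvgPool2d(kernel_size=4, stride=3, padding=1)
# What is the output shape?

Input shape: (19, 211, 117, 100)
Output shape: (19, 211, 39, 33)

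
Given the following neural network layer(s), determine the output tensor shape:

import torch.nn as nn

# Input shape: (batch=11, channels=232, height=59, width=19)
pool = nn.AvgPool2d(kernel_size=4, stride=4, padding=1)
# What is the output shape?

Input shape: (11, 232, 59, 19)
Output shape: (11, 232, 15, 5)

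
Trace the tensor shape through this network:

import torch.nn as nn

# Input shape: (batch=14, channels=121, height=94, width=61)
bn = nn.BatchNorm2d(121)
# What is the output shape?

Input shape: (14, 121, 94, 61)
Output shape: (14, 121, 94, 61)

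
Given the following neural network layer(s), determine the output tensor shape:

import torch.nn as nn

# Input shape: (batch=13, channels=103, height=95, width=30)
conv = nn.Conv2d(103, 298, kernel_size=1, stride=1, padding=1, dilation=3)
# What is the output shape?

Input shape: (13, 103, 95, 30)
Output shape: (13, 298, 97, 32)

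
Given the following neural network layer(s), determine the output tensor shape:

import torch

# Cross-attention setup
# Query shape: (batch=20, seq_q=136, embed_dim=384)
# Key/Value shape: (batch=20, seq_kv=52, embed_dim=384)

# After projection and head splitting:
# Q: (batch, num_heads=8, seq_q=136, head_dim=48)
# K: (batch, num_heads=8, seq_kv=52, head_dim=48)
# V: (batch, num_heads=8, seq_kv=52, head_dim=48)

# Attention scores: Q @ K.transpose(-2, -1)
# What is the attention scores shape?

Input shape: (20, 136, 384)
Output shape: (20, 8, 136, 52)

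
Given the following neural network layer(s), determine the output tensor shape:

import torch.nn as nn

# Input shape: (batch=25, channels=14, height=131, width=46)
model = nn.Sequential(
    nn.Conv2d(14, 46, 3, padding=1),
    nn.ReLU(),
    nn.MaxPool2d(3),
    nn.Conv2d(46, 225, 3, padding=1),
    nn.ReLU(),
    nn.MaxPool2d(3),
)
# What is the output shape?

Input shape: (25, 14, 131, 46)
  -> after first Conv2d: (25, 46, 131, 46)
  -> after first MaxPool2d: (25, 46, 43, 15)
  -> after second Conv2d: (25, 225, 43, 15)
Output shape: (25, 225, 14, 5)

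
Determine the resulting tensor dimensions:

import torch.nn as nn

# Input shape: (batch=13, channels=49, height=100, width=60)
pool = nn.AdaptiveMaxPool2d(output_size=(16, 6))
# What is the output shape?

Input shape: (13, 49, 100, 60)
Output shape: (13, 49, 16, 6)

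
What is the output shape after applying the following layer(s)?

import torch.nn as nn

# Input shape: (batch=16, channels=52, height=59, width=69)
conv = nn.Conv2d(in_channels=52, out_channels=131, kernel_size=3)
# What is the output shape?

Input shape: (16, 52, 59, 69)
Output shape: (16, 131, 57, 67)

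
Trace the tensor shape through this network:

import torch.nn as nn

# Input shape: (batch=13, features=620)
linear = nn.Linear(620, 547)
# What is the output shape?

Input shape: (13, 620)
Output shape: (13, 547)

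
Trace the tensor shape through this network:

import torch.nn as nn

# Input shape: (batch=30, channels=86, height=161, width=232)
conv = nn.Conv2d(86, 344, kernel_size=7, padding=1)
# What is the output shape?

Input shape: (30, 86, 161, 232)
Output shape: (30, 344, 157, 228)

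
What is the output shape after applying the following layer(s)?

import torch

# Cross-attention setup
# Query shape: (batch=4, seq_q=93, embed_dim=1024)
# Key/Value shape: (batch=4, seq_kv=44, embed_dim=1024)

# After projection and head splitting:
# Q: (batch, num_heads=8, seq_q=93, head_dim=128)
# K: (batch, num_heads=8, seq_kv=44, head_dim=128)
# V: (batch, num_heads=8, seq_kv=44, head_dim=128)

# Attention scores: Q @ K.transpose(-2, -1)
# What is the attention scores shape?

Input shape: (4, 93, 1024)
Output shape: (4, 8, 93, 44)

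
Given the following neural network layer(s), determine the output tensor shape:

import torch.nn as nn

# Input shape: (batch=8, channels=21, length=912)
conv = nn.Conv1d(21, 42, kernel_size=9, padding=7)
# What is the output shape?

Input shape: (8, 21, 912)
Output shape: (8, 42, 918)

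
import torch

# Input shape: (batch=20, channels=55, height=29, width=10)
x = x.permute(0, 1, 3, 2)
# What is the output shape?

Input shape: (20, 55, 29, 10)
Output shape: (20, 55, 10, 29)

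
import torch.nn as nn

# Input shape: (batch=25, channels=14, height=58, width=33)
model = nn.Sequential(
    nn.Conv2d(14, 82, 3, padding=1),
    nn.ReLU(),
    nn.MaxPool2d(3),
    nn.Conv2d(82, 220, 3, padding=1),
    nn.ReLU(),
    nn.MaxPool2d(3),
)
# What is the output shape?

Input shape: (25, 14, 58, 33)
  -> after first Conv2d: (25, 82, 58, 33)
  -> after first MaxPool2d: (25, 82, 19, 11)
  -> after second Conv2d: (25, 220, 19, 11)
Output shape: (25, 220, 6, 3)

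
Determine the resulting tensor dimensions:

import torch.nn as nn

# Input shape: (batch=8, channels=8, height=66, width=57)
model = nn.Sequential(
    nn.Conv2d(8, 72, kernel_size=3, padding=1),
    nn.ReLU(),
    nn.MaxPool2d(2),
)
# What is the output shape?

Input shape: (8, 8, 66, 57)
  -> after Conv2d: (8, 72, 66, 57)
  -> after ReLU: (8, 72, 66, 57)
Output shape: (8, 72, 33, 28)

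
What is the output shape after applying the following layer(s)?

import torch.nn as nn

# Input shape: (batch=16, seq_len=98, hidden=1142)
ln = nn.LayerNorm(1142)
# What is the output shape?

Input shape: (16, 98, 1142)
Output shape: (16, 98, 1142)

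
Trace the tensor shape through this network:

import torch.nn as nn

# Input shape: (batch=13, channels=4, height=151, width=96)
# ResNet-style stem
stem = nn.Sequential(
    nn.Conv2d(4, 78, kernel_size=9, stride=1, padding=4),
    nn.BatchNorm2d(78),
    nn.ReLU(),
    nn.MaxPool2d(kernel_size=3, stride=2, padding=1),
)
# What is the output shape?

Input shape: (13, 4, 151, 96)
  -> after Conv2d 9x9 stride=1: (13, 78, 151, 96)
Output shape: (13, 78, 76, 48)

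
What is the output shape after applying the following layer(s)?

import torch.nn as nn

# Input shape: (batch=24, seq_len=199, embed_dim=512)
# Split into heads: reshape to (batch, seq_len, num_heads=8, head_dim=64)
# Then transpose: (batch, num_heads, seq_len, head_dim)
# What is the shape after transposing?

Input shape: (24, 199, 512)
  -> after reshape: (24, 199, 8, 64)
Output shape: (24, 8, 199, 64)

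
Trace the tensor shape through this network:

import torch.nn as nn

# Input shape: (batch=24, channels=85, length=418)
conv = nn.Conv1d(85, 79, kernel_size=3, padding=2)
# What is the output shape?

Input shape: (24, 85, 418)
Output shape: (24, 79, 420)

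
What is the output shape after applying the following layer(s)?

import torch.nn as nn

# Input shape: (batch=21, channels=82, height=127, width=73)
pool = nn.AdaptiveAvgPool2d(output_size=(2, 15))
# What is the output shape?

Input shape: (21, 82, 127, 73)
Output shape: (21, 82, 2, 15)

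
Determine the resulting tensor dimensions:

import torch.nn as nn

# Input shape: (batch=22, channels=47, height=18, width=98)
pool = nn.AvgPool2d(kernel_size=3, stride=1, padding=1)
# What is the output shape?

Input shape: (22, 47, 18, 98)
Output shape: (22, 47, 18, 98)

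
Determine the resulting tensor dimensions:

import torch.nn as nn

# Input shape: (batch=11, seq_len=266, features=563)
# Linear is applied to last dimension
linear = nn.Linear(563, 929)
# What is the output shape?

Input shape: (11, 266, 563)
Output shape: (11, 266, 929)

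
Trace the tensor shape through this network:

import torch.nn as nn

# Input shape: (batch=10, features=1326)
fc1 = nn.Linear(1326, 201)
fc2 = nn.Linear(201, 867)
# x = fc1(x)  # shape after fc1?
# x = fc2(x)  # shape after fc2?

Input shape: (10, 1326)
  -> after fc1: (10, 201)
Output shape: (10, 867)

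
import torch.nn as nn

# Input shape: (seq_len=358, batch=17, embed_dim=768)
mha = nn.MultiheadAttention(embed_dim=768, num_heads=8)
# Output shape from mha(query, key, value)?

Input shape: (358, 17, 768)
Output shape: (358, 17, 768)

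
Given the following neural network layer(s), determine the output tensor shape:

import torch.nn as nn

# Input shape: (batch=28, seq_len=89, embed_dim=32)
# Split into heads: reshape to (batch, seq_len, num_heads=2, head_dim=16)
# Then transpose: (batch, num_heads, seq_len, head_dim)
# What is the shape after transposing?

Input shape: (28, 89, 32)
  -> after reshape: (28, 89, 2, 16)
Output shape: (28, 2, 89, 16)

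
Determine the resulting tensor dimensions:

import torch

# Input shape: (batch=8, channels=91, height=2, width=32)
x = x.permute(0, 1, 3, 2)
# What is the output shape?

Input shape: (8, 91, 2, 32)
Output shape: (8, 91, 32, 2)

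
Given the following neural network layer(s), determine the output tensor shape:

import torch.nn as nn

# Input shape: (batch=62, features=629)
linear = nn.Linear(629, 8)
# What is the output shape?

Input shape: (62, 629)
Output shape: (62, 8)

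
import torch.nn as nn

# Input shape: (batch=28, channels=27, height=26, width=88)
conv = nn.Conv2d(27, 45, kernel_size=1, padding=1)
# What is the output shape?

Input shape: (28, 27, 26, 88)
Output shape: (28, 45, 28, 90)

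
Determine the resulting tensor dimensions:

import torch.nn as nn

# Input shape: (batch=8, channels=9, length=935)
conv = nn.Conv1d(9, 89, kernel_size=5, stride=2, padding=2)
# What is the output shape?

Input shape: (8, 9, 935)
Output shape: (8, 89, 468)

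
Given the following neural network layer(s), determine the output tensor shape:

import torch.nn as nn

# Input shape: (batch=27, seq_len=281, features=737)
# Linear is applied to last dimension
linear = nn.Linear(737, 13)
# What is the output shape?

Input shape: (27, 281, 737)
Output shape: (27, 281, 13)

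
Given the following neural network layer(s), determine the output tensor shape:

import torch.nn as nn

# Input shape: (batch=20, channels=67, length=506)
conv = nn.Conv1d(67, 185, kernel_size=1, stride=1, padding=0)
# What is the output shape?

Input shape: (20, 67, 506)
Output shape: (20, 185, 506)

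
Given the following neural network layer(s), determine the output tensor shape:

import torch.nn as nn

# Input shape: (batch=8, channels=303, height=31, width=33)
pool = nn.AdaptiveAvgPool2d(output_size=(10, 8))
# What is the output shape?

Input shape: (8, 303, 31, 33)
Output shape: (8, 303, 10, 8)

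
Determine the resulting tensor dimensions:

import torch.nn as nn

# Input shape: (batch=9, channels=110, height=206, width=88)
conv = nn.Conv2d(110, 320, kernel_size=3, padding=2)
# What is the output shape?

Input shape: (9, 110, 206, 88)
Output shape: (9, 320, 208, 90)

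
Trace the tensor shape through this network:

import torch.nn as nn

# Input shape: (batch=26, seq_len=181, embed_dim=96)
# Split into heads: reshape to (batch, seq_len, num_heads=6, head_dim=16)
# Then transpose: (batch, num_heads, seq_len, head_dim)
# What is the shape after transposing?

Input shape: (26, 181, 96)
  -> after reshape: (26, 181, 6, 16)
Output shape: (26, 6, 181, 16)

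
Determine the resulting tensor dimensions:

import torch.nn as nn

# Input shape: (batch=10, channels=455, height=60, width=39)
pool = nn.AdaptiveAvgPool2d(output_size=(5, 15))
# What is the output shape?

Input shape: (10, 455, 60, 39)
Output shape: (10, 455, 5, 15)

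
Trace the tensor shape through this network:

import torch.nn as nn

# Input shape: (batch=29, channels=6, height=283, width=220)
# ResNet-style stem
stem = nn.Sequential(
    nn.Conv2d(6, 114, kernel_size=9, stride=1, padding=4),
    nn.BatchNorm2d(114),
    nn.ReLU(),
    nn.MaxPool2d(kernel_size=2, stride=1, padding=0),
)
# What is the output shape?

Input shape: (29, 6, 283, 220)
  -> after Conv2d 9x9 stride=1: (29, 114, 283, 220)
Output shape: (29, 114, 282, 219)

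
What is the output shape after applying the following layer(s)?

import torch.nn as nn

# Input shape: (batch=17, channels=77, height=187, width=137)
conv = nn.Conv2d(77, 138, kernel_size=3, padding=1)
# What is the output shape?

Input shape: (17, 77, 187, 137)
Output shape: (17, 138, 187, 137)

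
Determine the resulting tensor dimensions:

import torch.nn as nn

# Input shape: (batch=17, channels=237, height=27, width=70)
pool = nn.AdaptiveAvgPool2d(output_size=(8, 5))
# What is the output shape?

Input shape: (17, 237, 27, 70)
Output shape: (17, 237, 8, 5)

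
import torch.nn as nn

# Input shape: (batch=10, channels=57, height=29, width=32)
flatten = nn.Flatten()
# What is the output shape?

Input shape: (10, 57, 29, 32)
Output shape: (10, 52896)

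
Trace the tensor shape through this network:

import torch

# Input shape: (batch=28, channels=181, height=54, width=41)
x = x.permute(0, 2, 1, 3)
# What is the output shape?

Input shape: (28, 181, 54, 41)
Output shape: (28, 54, 181, 41)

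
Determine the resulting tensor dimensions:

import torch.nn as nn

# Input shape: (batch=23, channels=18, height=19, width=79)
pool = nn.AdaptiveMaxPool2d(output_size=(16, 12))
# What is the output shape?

Input shape: (23, 18, 19, 79)
Output shape: (23, 18, 16, 12)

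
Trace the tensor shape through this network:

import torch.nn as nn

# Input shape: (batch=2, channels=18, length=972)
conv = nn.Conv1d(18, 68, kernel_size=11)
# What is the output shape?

Input shape: (2, 18, 972)
Output shape: (2, 68, 962)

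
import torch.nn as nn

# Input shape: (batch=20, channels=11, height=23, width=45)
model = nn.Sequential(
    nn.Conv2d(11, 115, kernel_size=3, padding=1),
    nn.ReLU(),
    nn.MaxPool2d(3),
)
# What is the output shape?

Input shape: (20, 11, 23, 45)
  -> after Conv2d: (20, 115, 23, 45)
  -> after ReLU: (20, 115, 23, 45)
Output shape: (20, 115, 7, 15)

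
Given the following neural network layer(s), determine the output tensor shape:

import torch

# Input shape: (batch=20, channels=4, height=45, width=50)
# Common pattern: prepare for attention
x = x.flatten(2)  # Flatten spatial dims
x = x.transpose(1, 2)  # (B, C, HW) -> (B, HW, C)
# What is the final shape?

Input shape: (20, 4, 45, 50)
  -> after flatten(2): (20, 4, 2250)
Output shape: (20, 2250, 4)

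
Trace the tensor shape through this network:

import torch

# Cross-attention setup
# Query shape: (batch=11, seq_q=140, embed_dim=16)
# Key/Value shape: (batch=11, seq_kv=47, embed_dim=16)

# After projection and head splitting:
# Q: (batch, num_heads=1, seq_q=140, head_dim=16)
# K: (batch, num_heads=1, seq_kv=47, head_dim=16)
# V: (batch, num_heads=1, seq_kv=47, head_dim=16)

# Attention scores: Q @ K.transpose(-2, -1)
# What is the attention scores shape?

Input shape: (11, 140, 16)
Output shape: (11, 1, 140, 47)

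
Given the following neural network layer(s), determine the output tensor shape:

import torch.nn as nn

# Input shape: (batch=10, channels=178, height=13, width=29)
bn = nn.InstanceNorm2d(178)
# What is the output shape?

Input shape: (10, 178, 13, 29)
Output shape: (10, 178, 13, 29)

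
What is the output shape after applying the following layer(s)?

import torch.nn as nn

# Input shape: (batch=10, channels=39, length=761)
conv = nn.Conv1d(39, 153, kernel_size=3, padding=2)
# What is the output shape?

Input shape: (10, 39, 761)
Output shape: (10, 153, 763)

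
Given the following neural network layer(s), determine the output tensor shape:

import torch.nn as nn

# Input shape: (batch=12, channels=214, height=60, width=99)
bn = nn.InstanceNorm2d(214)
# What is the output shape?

Input shape: (12, 214, 60, 99)
Output shape: (12, 214, 60, 99)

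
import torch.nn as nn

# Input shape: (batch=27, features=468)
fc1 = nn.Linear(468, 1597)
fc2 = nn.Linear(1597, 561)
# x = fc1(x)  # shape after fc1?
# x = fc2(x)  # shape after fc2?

Input shape: (27, 468)
  -> after fc1: (27, 1597)
Output shape: (27, 561)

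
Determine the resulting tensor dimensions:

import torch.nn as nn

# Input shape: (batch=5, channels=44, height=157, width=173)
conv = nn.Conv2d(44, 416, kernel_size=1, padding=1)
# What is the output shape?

Input shape: (5, 44, 157, 173)
Output shape: (5, 416, 159, 175)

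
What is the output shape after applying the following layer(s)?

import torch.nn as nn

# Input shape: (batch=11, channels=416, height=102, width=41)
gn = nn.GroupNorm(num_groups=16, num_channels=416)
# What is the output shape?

Input shape: (11, 416, 102, 41)
Output shape: (11, 416, 102, 41)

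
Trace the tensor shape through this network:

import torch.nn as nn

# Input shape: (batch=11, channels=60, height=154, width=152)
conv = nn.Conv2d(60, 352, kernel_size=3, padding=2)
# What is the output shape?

Input shape: (11, 60, 154, 152)
Output shape: (11, 352, 156, 154)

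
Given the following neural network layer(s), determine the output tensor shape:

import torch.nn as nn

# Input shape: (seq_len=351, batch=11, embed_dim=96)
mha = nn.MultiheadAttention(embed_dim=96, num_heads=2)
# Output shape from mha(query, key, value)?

Input shape: (351, 11, 96)
Output shape: (351, 11, 96)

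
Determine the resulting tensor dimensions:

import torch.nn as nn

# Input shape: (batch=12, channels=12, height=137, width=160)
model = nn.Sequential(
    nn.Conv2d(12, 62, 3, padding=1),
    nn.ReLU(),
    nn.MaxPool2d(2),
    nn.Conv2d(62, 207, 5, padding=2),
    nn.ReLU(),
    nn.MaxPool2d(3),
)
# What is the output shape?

Input shape: (12, 12, 137, 160)
  -> after first Conv2d: (12, 62, 137, 160)
  -> after first MaxPool2d: (12, 62, 68, 80)
  -> after second Conv2d: (12, 207, 68, 80)
Output shape: (12, 207, 22, 26)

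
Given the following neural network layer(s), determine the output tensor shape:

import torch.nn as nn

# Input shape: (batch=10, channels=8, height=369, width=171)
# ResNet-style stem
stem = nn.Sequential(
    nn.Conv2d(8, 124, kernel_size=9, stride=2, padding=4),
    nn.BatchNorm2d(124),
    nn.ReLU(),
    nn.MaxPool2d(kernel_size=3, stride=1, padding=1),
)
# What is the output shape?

Input shape: (10, 8, 369, 171)
  -> after Conv2d 9x9 stride=2: (10, 124, 185, 86)
Output shape: (10, 124, 185, 86)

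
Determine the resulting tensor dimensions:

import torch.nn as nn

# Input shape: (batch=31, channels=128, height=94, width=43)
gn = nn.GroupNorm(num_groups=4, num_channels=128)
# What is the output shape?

Input shape: (31, 128, 94, 43)
Output shape: (31, 128, 94, 43)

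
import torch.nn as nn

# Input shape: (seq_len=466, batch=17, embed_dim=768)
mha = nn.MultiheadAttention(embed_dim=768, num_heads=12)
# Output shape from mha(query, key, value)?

Input shape: (466, 17, 768)
Output shape: (466, 17, 768)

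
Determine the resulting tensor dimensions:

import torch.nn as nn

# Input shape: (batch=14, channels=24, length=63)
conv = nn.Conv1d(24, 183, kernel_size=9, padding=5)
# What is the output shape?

Input shape: (14, 24, 63)
Output shape: (14, 183, 65)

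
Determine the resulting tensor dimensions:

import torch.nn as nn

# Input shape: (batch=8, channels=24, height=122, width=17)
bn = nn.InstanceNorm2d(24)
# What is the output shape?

Input shape: (8, 24, 122, 17)
Output shape: (8, 24, 122, 17)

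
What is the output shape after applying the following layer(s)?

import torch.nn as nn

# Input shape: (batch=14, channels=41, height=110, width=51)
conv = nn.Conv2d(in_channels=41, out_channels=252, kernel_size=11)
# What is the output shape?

Input shape: (14, 41, 110, 51)
Output shape: (14, 252, 100, 41)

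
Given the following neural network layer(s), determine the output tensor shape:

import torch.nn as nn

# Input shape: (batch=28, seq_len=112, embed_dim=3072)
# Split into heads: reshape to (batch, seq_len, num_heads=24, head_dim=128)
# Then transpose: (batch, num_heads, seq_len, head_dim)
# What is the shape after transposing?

Input shape: (28, 112, 3072)
  -> after reshape: (28, 112, 24, 128)
Output shape: (28, 24, 112, 128)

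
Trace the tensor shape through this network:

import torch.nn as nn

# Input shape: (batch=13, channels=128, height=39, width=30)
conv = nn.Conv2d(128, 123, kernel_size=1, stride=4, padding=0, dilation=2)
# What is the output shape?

Input shape: (13, 128, 39, 30)
Output shape: (13, 123, 10, 8)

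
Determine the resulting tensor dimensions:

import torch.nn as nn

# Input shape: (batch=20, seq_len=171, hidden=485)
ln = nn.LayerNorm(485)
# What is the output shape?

Input shape: (20, 171, 485)
Output shape: (20, 171, 485)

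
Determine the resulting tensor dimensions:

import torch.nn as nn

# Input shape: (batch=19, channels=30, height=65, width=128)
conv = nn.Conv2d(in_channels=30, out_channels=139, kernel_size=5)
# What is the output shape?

Input shape: (19, 30, 65, 128)
Output shape: (19, 139, 61, 124)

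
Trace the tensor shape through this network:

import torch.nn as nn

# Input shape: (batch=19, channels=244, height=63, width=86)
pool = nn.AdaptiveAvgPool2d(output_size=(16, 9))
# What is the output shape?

Input shape: (19, 244, 63, 86)
Output shape: (19, 244, 16, 9)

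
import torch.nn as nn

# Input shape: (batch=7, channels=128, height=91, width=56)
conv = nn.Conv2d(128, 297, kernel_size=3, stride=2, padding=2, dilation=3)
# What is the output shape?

Input shape: (7, 128, 91, 56)
Output shape: (7, 297, 45, 27)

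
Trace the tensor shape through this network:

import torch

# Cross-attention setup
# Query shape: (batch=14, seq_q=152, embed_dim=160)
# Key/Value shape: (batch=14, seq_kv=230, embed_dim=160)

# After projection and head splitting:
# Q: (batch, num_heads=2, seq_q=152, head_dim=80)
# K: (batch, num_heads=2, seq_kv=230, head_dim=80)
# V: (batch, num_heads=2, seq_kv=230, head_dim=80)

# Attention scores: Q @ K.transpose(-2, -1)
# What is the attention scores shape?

Input shape: (14, 152, 160)
Output shape: (14, 2, 152, 230)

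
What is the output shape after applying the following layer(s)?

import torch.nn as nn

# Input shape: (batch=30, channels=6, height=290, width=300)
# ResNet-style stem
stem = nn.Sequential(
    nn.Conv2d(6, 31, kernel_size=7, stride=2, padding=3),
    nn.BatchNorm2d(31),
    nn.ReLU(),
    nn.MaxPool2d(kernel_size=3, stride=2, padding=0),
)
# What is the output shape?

Input shape: (30, 6, 290, 300)
  -> after Conv2d 7x7 stride=2: (30, 31, 145, 150)
Output shape: (30, 31, 72, 74)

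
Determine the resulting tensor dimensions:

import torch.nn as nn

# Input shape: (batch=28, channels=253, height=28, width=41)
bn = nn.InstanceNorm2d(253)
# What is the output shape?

Input shape: (28, 253, 28, 41)
Output shape: (28, 253, 28, 41)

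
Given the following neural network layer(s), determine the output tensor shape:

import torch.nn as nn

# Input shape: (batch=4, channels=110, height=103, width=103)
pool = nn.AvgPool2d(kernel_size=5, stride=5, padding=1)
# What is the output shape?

Input shape: (4, 110, 103, 103)
Output shape: (4, 110, 21, 21)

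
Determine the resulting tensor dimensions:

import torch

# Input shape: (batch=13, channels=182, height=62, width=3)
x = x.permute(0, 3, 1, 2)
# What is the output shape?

Input shape: (13, 182, 62, 3)
Output shape: (13, 3, 182, 62)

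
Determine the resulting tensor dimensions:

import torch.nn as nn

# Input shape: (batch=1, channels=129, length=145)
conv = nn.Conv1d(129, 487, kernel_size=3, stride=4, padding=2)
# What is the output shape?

Input shape: (1, 129, 145)
Output shape: (1, 487, 37)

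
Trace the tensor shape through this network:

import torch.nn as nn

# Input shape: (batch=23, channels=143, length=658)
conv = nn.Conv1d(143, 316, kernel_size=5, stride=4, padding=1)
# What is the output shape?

Input shape: (23, 143, 658)
Output shape: (23, 316, 164)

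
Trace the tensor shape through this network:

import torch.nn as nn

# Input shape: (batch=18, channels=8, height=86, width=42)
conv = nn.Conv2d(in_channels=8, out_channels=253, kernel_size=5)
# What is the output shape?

Input shape: (18, 8, 86, 42)
Output shape: (18, 253, 82, 38)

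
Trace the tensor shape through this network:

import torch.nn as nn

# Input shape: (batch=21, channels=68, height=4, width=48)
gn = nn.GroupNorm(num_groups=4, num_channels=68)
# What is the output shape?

Input shape: (21, 68, 4, 48)
Output shape: (21, 68, 4, 48)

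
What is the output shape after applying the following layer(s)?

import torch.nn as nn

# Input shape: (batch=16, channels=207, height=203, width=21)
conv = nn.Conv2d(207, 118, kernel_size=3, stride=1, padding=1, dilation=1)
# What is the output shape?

Input shape: (16, 207, 203, 21)
Output shape: (16, 118, 203, 21)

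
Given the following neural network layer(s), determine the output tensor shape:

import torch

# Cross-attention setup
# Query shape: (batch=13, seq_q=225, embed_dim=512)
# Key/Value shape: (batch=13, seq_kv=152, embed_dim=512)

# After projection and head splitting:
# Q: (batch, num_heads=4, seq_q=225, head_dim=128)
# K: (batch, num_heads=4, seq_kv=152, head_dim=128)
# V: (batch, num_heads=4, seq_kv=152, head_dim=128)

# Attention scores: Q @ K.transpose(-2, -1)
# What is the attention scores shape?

Input shape: (13, 225, 512)
Output shape: (13, 4, 225, 152)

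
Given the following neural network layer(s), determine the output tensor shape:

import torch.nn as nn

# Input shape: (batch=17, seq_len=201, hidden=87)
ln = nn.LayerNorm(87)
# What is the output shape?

Input shape: (17, 201, 87)
Output shape: (17, 201, 87)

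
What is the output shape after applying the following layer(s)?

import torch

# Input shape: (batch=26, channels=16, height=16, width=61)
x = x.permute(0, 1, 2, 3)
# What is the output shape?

Input shape: (26, 16, 16, 61)
Output shape: (26, 16, 16, 61)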